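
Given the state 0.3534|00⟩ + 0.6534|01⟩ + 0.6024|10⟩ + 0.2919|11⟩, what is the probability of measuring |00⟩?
0.1249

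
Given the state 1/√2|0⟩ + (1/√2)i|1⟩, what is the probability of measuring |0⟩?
1/2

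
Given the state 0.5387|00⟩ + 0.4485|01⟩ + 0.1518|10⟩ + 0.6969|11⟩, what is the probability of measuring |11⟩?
0.4857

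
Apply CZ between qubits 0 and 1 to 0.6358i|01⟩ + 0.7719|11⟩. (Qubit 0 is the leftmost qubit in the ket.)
0.6358i|01⟩ - 0.7719|11⟩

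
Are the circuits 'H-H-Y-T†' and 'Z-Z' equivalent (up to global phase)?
No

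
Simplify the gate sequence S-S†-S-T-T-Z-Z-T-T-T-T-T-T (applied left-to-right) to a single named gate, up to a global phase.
S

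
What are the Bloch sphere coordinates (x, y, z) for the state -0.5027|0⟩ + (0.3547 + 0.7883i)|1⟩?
(-0.3566, -0.7926, -0.4945)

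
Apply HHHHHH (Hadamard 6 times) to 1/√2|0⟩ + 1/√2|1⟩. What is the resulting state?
1/√2|0⟩ + 1/√2|1⟩

H² = I, so an even number of Hadamards cancels: H^6 = I and the state is unchanged.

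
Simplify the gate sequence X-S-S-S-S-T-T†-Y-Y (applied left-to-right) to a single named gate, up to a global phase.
X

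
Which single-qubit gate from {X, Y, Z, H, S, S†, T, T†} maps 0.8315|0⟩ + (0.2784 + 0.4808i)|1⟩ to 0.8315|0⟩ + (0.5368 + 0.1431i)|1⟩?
T†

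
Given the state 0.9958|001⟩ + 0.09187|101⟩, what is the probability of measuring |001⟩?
0.9916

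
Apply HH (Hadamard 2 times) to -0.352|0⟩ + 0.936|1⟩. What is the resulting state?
-0.352|0⟩ + 0.936|1⟩

H² = I, so an even number of Hadamards cancels: H^2 = I and the state is unchanged.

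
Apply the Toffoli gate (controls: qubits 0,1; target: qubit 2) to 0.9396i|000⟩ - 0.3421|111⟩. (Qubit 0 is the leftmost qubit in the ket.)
0.9396i|000⟩ - 0.3421|110⟩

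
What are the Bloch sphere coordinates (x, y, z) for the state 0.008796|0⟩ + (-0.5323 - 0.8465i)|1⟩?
(-0.009364, -0.01489, -0.9998)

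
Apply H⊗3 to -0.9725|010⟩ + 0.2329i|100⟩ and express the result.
(-0.3438 + 0.08234i)|000⟩ + (-0.3438 + 0.08234i)|001⟩ + (0.3438 + 0.08234i)|010⟩ + (0.3438 + 0.08234i)|011⟩ + (-0.3438 - 0.08234i)|100⟩ + (-0.3438 - 0.08234i)|101⟩ + (0.3438 - 0.08234i)|110⟩ + (0.3438 - 0.08234i)|111⟩

H⊗3 gives amp(|y⟩) = (1/2√2) Σ_x (−1)^(x·y) amp(|x⟩), where x·y is the number of positions in which both x and y have a 1.
|000⟩: (-0.9725 + 0.2329i)/(2√2) = (-0.3438 + 0.08234i)
|001⟩: (-0.9725 + 0.2329i)/(2√2) = (-0.3438 + 0.08234i)
|010⟩: (0.9725 + 0.2329i)/(2√2) = (0.3438 + 0.08234i)
|011⟩: (0.9725 + 0.2329i)/(2√2) = (0.3438 + 0.08234i)
|100⟩: (-0.9725 - 0.2329i)/(2√2) = (-0.3438 - 0.08234i)
|101⟩: (-0.9725 - 0.2329i)/(2√2) = (-0.3438 - 0.08234i)
|110⟩: (0.9725 - 0.2329i)/(2√2) = (0.3438 - 0.08234i)
|111⟩: (0.9725 - 0.2329i)/(2√2) = (0.3438 - 0.08234i)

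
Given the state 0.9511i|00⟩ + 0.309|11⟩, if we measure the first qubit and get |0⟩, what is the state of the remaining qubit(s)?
i|0⟩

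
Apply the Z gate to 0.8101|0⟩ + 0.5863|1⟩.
0.8101|0⟩ - 0.5863|1⟩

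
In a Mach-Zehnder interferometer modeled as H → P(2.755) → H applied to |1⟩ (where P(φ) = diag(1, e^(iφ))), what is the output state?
(0.9631 - 0.1885i)|0⟩ + (0.0369 + 0.1885i)|1⟩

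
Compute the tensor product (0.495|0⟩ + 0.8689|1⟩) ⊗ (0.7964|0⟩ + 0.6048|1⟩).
0.3942|00⟩ + 0.2994|01⟩ + 0.692|10⟩ + 0.5255|11⟩

amp(|b₁b₂…⟩) = product of the factor amplitudes for bits b₁, b₂, …; only kets whose every factor amplitude is nonzero survive.
|00⟩: (0.495)(0.7964) = 0.3942
|01⟩: (0.495)(0.6048) = 0.2994
|10⟩: (0.8689)(0.7964) = 0.692
|11⟩: (0.8689)(0.6048) = 0.5255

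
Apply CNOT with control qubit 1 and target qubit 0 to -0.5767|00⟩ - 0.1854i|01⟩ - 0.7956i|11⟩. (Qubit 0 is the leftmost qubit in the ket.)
-0.5767|00⟩ - 0.7956i|01⟩ - 0.1854i|11⟩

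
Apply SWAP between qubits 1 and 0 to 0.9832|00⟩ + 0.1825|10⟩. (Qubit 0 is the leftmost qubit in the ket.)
0.9832|00⟩ + 0.1825|01⟩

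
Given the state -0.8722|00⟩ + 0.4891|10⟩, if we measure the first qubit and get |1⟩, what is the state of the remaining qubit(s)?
|0⟩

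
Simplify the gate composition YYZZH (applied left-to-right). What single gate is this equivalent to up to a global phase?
H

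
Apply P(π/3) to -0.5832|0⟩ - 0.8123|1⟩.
-0.5832|0⟩ + (-0.4062 - 0.7035i)|1⟩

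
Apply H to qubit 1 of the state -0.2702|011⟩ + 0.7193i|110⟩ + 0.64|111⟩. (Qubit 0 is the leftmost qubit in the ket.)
-0.1911|001⟩ + 0.1911|011⟩ + 0.5086i|100⟩ + 0.4525|101⟩ - 0.5086i|110⟩ - 0.4525|111⟩

H on qubit 1 mixes each pair of kets that differ only in qubit 1: amplitudes (a, b) of (|…0…⟩, |…1…⟩) become ((a + b)/√2, (a − b)/√2). Kets absent from the input have amplitude 0.
(|001⟩, |011⟩): (a, b) = (0, -0.2702) → (-0.1911, 0.1911)
(|100⟩, |110⟩): (a, b) = (0, 0.7193i) → (0.5086i, -0.5086i)
(|101⟩, |111⟩): (a, b) = (0, 0.64) → (0.4525, -0.4525)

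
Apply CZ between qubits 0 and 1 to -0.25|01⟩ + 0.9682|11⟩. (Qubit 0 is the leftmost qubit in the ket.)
-0.25|01⟩ - 0.9682|11⟩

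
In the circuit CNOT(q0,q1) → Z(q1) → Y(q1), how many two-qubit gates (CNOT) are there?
1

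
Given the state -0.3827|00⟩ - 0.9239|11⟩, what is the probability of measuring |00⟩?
0.1465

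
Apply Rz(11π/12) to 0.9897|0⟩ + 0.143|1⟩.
(0.1292 - 0.9812i)|0⟩ + (0.01867 + 0.1418i)|1⟩

Rz(11π/12) = [[e^(−iθ/2), 0], [0, e^(iθ/2)]] with e^(±iθ/2) = cos(θ/2) ± i·sin(θ/2); θ = 11π/12, cos(θ/2) ≈ 0.130526, sin(θ/2) ≈ 0.991445.
With a = amp(|0⟩) = 0.9897 and b = amp(|1⟩) = 0.143:
new amp(|0⟩) = (0.130526 - 0.991445i)·a = (0.1292 - 0.9812i)
new amp(|1⟩) = (0.130526 + 0.991445i)·b = (0.01867 + 0.1418i)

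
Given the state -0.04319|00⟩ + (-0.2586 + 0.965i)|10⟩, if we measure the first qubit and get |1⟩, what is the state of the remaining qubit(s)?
(-0.2588 + 0.9659i)|0⟩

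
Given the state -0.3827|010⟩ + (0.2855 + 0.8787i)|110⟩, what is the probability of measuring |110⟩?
0.8536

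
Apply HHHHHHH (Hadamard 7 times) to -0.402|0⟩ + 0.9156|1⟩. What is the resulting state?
0.3632|0⟩ - 0.9317|1⟩

H² = I, so H^7 = H: a single Hadamard. With (a, b) = (-0.402, 0.9156), H gives ((a + b)/√2, (a − b)/√2) = (0.3632, -0.9317).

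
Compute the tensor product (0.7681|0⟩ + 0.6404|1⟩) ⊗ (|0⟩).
0.7681|00⟩ + 0.6404|10⟩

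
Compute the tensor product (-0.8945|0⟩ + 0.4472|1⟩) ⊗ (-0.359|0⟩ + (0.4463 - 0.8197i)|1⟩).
0.3211|00⟩ + (-0.3992 + 0.7332i)|01⟩ - 0.1605|10⟩ + (0.1996 - 0.3666i)|11⟩

amp(|b₁b₂…⟩) = product of the factor amplitudes for bits b₁, b₂, …; only kets whose every factor amplitude is nonzero survive.
|00⟩: (-0.8945)(-0.359) = 0.3211
|01⟩: (-0.8945)(0.4463 - 0.8197i) = (-0.3992 + 0.7332i)
|10⟩: (0.4472)(-0.359) = -0.1605
|11⟩: (0.4472)(0.4463 - 0.8197i) = (0.1996 - 0.3666i)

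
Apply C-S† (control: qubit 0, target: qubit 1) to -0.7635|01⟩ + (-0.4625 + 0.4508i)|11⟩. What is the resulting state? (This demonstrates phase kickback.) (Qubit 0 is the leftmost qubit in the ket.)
-0.7635|01⟩ + (0.4508 + 0.4625i)|11⟩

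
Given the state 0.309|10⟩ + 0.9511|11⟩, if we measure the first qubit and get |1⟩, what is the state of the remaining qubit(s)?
0.309|0⟩ + 0.9511|1⟩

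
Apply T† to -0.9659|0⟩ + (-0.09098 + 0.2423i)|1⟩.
-0.9659|0⟩ + (0.107 + 0.2357i)|1⟩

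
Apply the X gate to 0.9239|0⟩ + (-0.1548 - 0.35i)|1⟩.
(-0.1548 - 0.35i)|0⟩ + 0.9239|1⟩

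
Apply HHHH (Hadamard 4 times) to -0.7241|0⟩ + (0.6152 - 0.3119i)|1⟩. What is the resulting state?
-0.7241|0⟩ + (0.6152 - 0.3119i)|1⟩

H² = I, so an even number of Hadamards cancels: H^4 = I and the state is unchanged.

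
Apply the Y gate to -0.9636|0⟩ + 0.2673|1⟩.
-0.2673i|0⟩ - 0.9636i|1⟩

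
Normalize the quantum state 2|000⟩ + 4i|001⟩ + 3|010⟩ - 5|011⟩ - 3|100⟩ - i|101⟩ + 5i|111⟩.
0.212|000⟩ + 0.424i|001⟩ + 0.318|010⟩ - 0.53|011⟩ - 0.318|100⟩ - 0.106i|101⟩ + 0.53i|111⟩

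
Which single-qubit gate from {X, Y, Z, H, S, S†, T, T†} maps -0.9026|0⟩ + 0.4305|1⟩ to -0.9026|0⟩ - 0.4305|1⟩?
Z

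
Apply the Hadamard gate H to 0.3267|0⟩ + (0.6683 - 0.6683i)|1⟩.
(0.7036 - 0.4726i)|0⟩ + (-0.2415 + 0.4726i)|1⟩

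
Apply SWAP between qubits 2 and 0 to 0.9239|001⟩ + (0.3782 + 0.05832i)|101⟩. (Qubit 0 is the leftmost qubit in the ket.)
0.9239|100⟩ + (0.3782 + 0.05832i)|101⟩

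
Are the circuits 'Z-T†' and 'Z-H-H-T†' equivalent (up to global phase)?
Yes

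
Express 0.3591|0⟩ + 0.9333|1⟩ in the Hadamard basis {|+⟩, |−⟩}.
0.9139|+⟩ - 0.406|−⟩

With |ψ⟩ = α|0⟩ + β|1⟩, the Hadamard-basis coefficients are ⟨+|ψ⟩ = (α + β)/√2 and ⟨−|ψ⟩ = (α − β)/√2.
Here α = 0.3591, β = 0.9333: (α + β)/√2 = 0.9139, (α − β)/√2 = -0.406.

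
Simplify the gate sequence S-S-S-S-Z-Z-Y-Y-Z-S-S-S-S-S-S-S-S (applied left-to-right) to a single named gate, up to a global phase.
Z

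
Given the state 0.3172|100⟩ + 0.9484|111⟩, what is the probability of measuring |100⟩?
0.1006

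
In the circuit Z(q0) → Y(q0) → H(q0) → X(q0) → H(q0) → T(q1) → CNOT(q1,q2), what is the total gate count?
7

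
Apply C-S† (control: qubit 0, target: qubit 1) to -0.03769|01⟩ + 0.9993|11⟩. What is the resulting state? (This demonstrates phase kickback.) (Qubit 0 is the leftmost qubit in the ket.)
-0.03769|01⟩ - 0.9993i|11⟩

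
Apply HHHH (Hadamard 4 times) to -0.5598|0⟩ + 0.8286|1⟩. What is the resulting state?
-0.5598|0⟩ + 0.8286|1⟩

H² = I, so an even number of Hadamards cancels: H^4 = I and the state is unchanged.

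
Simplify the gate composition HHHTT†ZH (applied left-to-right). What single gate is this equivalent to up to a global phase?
X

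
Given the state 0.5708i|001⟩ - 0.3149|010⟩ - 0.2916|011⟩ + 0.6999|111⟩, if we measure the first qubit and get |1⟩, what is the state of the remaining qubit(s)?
|11⟩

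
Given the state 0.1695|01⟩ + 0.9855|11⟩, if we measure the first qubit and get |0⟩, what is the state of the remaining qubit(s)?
|1⟩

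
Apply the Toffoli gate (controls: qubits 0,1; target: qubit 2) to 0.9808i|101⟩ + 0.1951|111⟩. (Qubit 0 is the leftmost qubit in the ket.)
0.9808i|101⟩ + 0.1951|110⟩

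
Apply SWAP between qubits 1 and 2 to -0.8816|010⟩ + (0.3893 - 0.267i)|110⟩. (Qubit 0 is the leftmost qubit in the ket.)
-0.8816|001⟩ + (0.3893 - 0.267i)|101⟩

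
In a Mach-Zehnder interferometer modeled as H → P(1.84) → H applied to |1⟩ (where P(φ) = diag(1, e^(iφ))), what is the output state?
(0.633 - 0.482i)|0⟩ + (0.367 + 0.482i)|1⟩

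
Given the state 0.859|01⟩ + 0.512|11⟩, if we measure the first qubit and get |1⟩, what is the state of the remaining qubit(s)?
|1⟩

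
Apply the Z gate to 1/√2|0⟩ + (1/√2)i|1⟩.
1/√2|0⟩ - (1/√2)i|1⟩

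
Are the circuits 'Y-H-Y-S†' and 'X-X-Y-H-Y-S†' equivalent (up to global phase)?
Yes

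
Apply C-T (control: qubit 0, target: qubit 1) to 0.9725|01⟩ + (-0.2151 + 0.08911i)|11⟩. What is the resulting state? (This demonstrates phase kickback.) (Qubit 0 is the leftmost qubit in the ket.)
0.9725|01⟩ + (-0.2151 - 0.08909i)|11⟩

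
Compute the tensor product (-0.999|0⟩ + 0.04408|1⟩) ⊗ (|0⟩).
-0.999|00⟩ + 0.04408|10⟩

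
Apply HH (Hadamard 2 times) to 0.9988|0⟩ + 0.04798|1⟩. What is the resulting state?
0.9988|0⟩ + 0.04798|1⟩

H² = I, so an even number of Hadamards cancels: H^2 = I and the state is unchanged.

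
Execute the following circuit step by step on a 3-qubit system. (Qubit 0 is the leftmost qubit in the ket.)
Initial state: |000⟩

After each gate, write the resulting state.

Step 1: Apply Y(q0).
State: i|100⟩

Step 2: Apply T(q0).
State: (-1/√2 + (1/√2)i)|100⟩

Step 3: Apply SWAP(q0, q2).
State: (-1/√2 + (1/√2)i)|001⟩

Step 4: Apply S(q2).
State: (-1/√2 - (1/√2)i)|001⟩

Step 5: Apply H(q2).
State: (-1/2 - (1/2)i)|000⟩ + (1/2 + (1/2)i)|001⟩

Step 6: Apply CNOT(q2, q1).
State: (-1/2 - (1/2)i)|000⟩ + (1/2 + (1/2)i)|011⟩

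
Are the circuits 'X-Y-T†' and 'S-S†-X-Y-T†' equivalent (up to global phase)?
Yes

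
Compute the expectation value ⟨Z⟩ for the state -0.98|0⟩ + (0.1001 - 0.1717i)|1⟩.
0.9209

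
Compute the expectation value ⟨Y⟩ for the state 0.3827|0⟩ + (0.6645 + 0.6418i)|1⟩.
0.4912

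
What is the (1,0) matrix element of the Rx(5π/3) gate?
-(1/2)i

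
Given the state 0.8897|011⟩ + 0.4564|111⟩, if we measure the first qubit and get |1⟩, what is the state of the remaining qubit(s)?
|11⟩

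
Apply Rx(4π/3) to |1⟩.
-0.866i|0⟩ - 1/2|1⟩

Rx(4π/3) = [[cos(θ/2), −i·sin(θ/2)], [−i·sin(θ/2), cos(θ/2)]]; θ = 4π/3, cos(θ/2) ≈ -0.5, sin(θ/2) ≈ 0.866025.
With a = amp(|0⟩) = 0 and b = amp(|1⟩) = 1:
new amp(|0⟩) = (-0.5)·a + (-0.866025i)·b = -0.866i
new amp(|1⟩) = (-0.866025i)·a + (-0.5)·b = -1/2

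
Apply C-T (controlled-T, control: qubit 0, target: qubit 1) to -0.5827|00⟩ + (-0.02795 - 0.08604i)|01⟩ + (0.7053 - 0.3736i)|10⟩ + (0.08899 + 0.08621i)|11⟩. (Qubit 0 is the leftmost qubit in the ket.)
-0.5827|00⟩ + (-0.02795 - 0.08604i)|01⟩ + (0.7053 - 0.3736i)|10⟩ + (0.001966 + 0.1239i)|11⟩

C-T leaves the control-|0⟩ kets |00⟩, |01⟩ unchanged and applies T to qubit 1 on the control-|1⟩ pair (|10⟩, |11⟩).
T = [[1, 0], [0, (1/√2 + (1/√2)i)]].
With a = amp(|10⟩) = (0.7053 - 0.3736i) and b = amp(|11⟩) = (0.08899 + 0.08621i):
new amp(|10⟩) = (1)·a = (0.7053 - 0.3736i)
new amp(|11⟩) = (1/√2 + (1/√2)i)·b = (0.001966 + 0.1239i)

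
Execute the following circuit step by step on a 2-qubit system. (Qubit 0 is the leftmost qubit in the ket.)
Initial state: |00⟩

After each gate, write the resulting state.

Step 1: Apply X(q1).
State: |01⟩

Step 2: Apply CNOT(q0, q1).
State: |01⟩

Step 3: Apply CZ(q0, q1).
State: |01⟩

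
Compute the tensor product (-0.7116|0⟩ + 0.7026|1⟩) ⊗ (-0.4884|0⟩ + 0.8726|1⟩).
0.3475|00⟩ - 0.6209|01⟩ - 0.3431|10⟩ + 0.6131|11⟩

amp(|b₁b₂…⟩) = product of the factor amplitudes for bits b₁, b₂, …; only kets whose every factor amplitude is nonzero survive.
|00⟩: (-0.7116)(-0.4884) = 0.3475
|01⟩: (-0.7116)(0.8726) = -0.6209
|10⟩: (0.7026)(-0.4884) = -0.3431
|11⟩: (0.7026)(0.8726) = 0.6131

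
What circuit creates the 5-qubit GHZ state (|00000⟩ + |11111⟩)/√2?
H(q0) → CNOT(q0,q1) → CNOT(q0,q2) → CNOT(q0,q3) → CNOT(q0,q4)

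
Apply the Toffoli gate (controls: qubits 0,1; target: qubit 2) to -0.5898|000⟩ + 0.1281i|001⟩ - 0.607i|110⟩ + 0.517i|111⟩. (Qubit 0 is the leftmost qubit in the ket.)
-0.5898|000⟩ + 0.1281i|001⟩ + 0.517i|110⟩ - 0.607i|111⟩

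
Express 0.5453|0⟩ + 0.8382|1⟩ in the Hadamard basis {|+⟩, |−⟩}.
0.9783|+⟩ - 0.2071|−⟩

With |ψ⟩ = α|0⟩ + β|1⟩, the Hadamard-basis coefficients are ⟨+|ψ⟩ = (α + β)/√2 and ⟨−|ψ⟩ = (α − β)/√2.
Here α = 0.5453, β = 0.8382: (α + β)/√2 = 0.9783, (α − β)/√2 = -0.2071.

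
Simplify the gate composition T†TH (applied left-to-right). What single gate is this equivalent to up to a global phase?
H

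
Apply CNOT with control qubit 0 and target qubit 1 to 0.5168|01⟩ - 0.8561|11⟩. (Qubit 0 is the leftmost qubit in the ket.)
0.5168|01⟩ - 0.8561|10⟩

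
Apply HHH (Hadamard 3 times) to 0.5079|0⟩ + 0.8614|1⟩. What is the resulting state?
0.9682|0⟩ - 0.25|1⟩

H² = I, so H^3 = H: a single Hadamard. With (a, b) = (0.5079, 0.8614), H gives ((a + b)/√2, (a − b)/√2) = (0.9682, -0.25).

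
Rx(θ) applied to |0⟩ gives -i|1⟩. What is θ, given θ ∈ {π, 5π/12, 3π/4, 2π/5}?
π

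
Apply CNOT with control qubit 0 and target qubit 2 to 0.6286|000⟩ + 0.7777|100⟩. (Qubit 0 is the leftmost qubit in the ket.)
0.6286|000⟩ + 0.7777|101⟩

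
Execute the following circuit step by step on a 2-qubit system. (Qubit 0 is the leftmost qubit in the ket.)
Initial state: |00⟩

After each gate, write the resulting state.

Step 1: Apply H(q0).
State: 1/√2|00⟩ + 1/√2|10⟩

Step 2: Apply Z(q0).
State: 1/√2|00⟩ - 1/√2|10⟩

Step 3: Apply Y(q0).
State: (1/√2)i|00⟩ + (1/√2)i|10⟩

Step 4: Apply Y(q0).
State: 1/√2|00⟩ - 1/√2|10⟩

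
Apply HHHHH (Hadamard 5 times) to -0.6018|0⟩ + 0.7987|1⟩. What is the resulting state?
0.1392|0⟩ - 0.9903|1⟩

H² = I, so H^5 = H: a single Hadamard. With (a, b) = (-0.6018, 0.7987), H gives ((a + b)/√2, (a − b)/√2) = (0.1392, -0.9903).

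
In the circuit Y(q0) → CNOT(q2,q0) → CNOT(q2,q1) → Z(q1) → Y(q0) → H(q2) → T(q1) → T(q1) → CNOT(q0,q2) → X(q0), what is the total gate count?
10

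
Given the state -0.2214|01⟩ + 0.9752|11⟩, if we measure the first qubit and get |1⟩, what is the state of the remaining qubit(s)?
|1⟩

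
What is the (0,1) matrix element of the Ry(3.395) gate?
-0.992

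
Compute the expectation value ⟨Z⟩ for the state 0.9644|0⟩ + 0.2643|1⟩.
0.8602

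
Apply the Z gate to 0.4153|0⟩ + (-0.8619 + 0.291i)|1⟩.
0.4153|0⟩ + (0.8619 - 0.291i)|1⟩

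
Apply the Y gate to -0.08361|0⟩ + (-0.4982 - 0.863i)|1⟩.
(-0.863 + 0.4982i)|0⟩ - 0.08361i|1⟩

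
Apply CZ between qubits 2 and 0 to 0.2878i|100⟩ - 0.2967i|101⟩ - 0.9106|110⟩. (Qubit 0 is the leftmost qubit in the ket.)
0.2878i|100⟩ + 0.2967i|101⟩ - 0.9106|110⟩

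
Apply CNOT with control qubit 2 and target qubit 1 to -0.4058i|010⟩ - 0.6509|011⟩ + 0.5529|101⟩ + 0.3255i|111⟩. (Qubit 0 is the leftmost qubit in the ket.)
-0.6509|001⟩ - 0.4058i|010⟩ + 0.3255i|101⟩ + 0.5529|111⟩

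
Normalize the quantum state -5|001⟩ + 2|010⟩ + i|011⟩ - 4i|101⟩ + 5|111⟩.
-0.5934|001⟩ + 0.2374|010⟩ + 0.1187i|011⟩ - 0.4747i|101⟩ + 0.5934|111⟩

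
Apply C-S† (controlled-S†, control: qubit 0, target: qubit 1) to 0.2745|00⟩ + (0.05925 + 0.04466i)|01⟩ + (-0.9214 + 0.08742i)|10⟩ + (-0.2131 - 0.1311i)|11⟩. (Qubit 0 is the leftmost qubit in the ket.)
0.2745|00⟩ + (0.05925 + 0.04466i)|01⟩ + (-0.9214 + 0.08742i)|10⟩ + (-0.1311 + 0.2131i)|11⟩

C-S† leaves the control-|0⟩ kets |00⟩, |01⟩ unchanged and applies S† to qubit 1 on the control-|1⟩ pair (|10⟩, |11⟩).
S† = [[1, 0], [0, -i]].
With a = amp(|10⟩) = (-0.9214 + 0.08742i) and b = amp(|11⟩) = (-0.2131 - 0.1311i):
new amp(|10⟩) = (1)·a = (-0.9214 + 0.08742i)
new amp(|11⟩) = (-i)·b = (-0.1311 + 0.2131i)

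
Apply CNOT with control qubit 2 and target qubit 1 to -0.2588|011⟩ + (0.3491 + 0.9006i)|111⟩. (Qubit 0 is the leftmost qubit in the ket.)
-0.2588|001⟩ + (0.3491 + 0.9006i)|101⟩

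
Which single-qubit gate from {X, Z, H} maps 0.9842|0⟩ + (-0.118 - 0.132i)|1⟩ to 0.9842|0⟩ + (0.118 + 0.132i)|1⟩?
Z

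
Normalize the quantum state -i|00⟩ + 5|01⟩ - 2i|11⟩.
-0.1826i|00⟩ + 0.9129|01⟩ - 0.3651i|11⟩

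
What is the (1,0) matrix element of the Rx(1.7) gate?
-0.7513i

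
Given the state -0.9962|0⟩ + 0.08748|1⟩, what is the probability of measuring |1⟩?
0.007653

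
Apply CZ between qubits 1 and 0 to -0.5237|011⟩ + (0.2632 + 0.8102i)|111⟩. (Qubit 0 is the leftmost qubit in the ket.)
-0.5237|011⟩ + (-0.2632 - 0.8102i)|111⟩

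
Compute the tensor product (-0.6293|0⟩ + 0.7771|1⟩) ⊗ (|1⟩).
-0.6293|01⟩ + 0.7771|11⟩

amp(|b₁b₂…⟩) = product of the factor amplitudes for bits b₁, b₂, …; only kets whose every factor amplitude is nonzero survive.
|01⟩: (-0.6293)(1) = -0.6293
|11⟩: (0.7771)(1) = 0.7771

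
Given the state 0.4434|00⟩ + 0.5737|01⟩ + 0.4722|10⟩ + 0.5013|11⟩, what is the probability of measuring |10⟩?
0.223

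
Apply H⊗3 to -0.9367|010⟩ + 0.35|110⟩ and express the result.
-0.2074|000⟩ - 0.2074|001⟩ + 0.2074|010⟩ + 0.2074|011⟩ - 0.4549|100⟩ - 0.4549|101⟩ + 0.4549|110⟩ + 0.4549|111⟩

H⊗3 gives amp(|y⟩) = (1/2√2) Σ_x (−1)^(x·y) amp(|x⟩), where x·y is the number of positions in which both x and y have a 1.
|000⟩: (-0.9367 + 0.35)/(2√2) = -0.2074
|001⟩: (-0.9367 + 0.35)/(2√2) = -0.2074
|010⟩: (0.9367 - 0.35)/(2√2) = 0.2074
|011⟩: (0.9367 - 0.35)/(2√2) = 0.2074
|100⟩: (-0.9367 - 0.35)/(2√2) = -0.4549
|101⟩: (-0.9367 - 0.35)/(2√2) = -0.4549
|110⟩: (0.9367 + 0.35)/(2√2) = 0.4549
|111⟩: (0.9367 + 0.35)/(2√2) = 0.4549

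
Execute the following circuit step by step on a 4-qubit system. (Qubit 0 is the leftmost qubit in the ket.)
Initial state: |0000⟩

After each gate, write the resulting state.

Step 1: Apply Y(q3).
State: i|0001⟩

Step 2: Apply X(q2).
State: i|0011⟩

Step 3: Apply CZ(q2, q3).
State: -i|0011⟩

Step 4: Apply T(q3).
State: (1/√2 - (1/√2)i)|0011⟩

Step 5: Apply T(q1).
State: (1/√2 - (1/√2)i)|0011⟩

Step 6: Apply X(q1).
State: (1/√2 - (1/√2)i)|0111⟩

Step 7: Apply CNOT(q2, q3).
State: (1/√2 - (1/√2)i)|0110⟩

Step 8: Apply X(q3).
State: (1/√2 - (1/√2)i)|0111⟩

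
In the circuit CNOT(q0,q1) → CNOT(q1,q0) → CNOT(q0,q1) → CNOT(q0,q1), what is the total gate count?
4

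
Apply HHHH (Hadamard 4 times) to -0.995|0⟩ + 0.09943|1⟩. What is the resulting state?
-0.995|0⟩ + 0.09943|1⟩

H² = I, so an even number of Hadamards cancels: H^4 = I and the state is unchanged.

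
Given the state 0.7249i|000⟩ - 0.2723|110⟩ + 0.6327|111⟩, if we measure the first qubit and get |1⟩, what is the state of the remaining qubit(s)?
-0.3953|10⟩ + 0.9185|11⟩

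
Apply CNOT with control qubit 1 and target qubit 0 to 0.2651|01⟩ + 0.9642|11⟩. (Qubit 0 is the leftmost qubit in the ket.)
0.9642|01⟩ + 0.2651|11⟩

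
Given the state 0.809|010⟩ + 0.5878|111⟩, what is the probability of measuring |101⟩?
0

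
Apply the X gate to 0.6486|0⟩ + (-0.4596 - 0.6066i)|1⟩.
(-0.4596 - 0.6066i)|0⟩ + 0.6486|1⟩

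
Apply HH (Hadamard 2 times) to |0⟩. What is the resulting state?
|0⟩

H² = I, so an even number of Hadamards cancels: H^2 = I and the state is unchanged.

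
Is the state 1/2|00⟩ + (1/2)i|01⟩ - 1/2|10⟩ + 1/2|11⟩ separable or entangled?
Entangled

Writing the state as a|00⟩ + b|01⟩ + c|10⟩ + d|11⟩, it is a product state iff ad − bc = 0.
Here (a, b, c, d) = (1/2, (1/2)i, -1/2, 1/2): ad − bc = (1/2)(1/2) − ((1/2)i)(-1/2) = (0.25 + 0.25i) ≠ 0, so the state is entangled.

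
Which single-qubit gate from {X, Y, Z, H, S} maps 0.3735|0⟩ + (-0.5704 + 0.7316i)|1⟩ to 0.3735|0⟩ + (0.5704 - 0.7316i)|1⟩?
Z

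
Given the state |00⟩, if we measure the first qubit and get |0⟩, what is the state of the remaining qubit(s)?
|0⟩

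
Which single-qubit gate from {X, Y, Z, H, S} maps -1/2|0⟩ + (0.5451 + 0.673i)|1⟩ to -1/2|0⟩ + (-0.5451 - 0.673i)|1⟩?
Z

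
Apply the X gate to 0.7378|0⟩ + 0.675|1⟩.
0.675|0⟩ + 0.7378|1⟩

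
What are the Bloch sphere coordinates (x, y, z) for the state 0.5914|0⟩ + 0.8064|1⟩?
(0.9538, 0, -0.3005)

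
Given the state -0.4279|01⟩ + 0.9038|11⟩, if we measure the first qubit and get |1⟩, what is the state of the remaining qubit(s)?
|1⟩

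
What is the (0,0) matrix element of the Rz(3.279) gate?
(-0.06865 - 0.9976i)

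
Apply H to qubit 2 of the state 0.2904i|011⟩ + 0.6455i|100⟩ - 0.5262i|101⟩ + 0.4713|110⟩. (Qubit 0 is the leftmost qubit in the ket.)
0.2053i|010⟩ - 0.2053i|011⟩ + 0.08436i|100⟩ + 0.8285i|101⟩ + 0.3333|110⟩ + 0.3333|111⟩

H on qubit 2 mixes each pair of kets that differ only in qubit 2: amplitudes (a, b) of (|…0…⟩, |…1…⟩) become ((a + b)/√2, (a − b)/√2). Kets absent from the input have amplitude 0.
(|010⟩, |011⟩): (a, b) = (0, 0.2904i) → (0.2053i, -0.2053i)
(|100⟩, |101⟩): (a, b) = (0.6455i, -0.5262i) → (0.08436i, 0.8285i)
(|110⟩, |111⟩): (a, b) = (0.4713, 0) → (0.3333, 0.3333)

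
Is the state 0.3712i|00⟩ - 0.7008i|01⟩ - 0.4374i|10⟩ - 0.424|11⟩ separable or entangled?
Entangled

Writing the state as a|00⟩ + b|01⟩ + c|10⟩ + d|11⟩, it is a product state iff ad − bc = 0.
Here (a, b, c, d) = (0.3712i, -0.7008i, -0.4374i, -0.424): ad − bc = (0.3712i)(-0.424) − (-0.7008i)(-0.4374i) = (0.3065 - 0.1574i) ≠ 0, so the state is entangled.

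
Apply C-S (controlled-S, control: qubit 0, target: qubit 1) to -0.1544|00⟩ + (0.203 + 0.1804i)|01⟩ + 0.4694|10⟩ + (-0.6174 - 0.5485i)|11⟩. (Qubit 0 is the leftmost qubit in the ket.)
-0.1544|00⟩ + (0.203 + 0.1804i)|01⟩ + 0.4694|10⟩ + (0.5485 - 0.6174i)|11⟩

C-S leaves the control-|0⟩ kets |00⟩, |01⟩ unchanged and applies S to qubit 1 on the control-|1⟩ pair (|10⟩, |11⟩).
S = [[1, 0], [0, i]].
With a = amp(|10⟩) = 0.4694 and b = amp(|11⟩) = (-0.6174 - 0.5485i):
new amp(|10⟩) = (1)·a = 0.4694
new amp(|11⟩) = (i)·b = (0.5485 - 0.6174i)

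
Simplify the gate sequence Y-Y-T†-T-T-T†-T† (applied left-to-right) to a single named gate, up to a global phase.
T†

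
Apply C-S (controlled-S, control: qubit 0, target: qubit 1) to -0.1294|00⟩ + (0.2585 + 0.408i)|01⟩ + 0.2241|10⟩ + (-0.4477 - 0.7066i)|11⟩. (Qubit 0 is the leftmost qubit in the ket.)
-0.1294|00⟩ + (0.2585 + 0.408i)|01⟩ + 0.2241|10⟩ + (0.7066 - 0.4477i)|11⟩

C-S leaves the control-|0⟩ kets |00⟩, |01⟩ unchanged and applies S to qubit 1 on the control-|1⟩ pair (|10⟩, |11⟩).
S = [[1, 0], [0, i]].
With a = amp(|10⟩) = 0.2241 and b = amp(|11⟩) = (-0.4477 - 0.7066i):
new amp(|10⟩) = (1)·a = 0.2241
new amp(|11⟩) = (i)·b = (0.7066 - 0.4477i)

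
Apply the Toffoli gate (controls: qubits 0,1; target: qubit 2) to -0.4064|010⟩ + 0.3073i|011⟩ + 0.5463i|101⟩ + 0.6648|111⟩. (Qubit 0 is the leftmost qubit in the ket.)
-0.4064|010⟩ + 0.3073i|011⟩ + 0.5463i|101⟩ + 0.6648|110⟩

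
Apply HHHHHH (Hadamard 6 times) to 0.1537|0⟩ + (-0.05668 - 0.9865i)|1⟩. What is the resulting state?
0.1537|0⟩ + (-0.05668 - 0.9865i)|1⟩

H² = I, so an even number of Hadamards cancels: H^6 = I and the state is unchanged.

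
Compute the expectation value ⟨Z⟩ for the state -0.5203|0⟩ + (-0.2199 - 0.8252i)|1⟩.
-0.4586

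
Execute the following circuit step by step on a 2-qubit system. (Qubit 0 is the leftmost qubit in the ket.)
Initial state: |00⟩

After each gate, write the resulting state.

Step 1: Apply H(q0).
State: 1/√2|00⟩ + 1/√2|10⟩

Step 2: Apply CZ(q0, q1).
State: 1/√2|00⟩ + 1/√2|10⟩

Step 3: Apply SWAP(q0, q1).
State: 1/√2|00⟩ + 1/√2|01⟩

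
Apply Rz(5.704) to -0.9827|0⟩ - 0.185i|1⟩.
(0.9418 + 0.2806i)|0⟩ + (0.05283 + 0.1773i)|1⟩

Rz(5.704) = [[e^(−iθ/2), 0], [0, e^(iθ/2)]] with e^(±iθ/2) = cos(θ/2) ± i·sin(θ/2); θ = 5.704, cos(θ/2) ≈ -0.95836, sin(θ/2) ≈ 0.285562.
With a = amp(|0⟩) = -0.9827 and b = amp(|1⟩) = -0.185i:
new amp(|0⟩) = (-0.95836 - 0.285562i)·a = (0.9418 + 0.2806i)
new amp(|1⟩) = (-0.95836 + 0.285562i)·b = (0.05283 + 0.1773i)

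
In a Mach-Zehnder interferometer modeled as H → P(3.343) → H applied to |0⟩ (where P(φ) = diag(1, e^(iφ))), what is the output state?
(0.01011 - 0.1i)|0⟩ + (0.9899 + 0.1i)|1⟩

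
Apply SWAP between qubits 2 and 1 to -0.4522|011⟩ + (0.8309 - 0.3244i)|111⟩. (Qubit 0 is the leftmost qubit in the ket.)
-0.4522|011⟩ + (0.8309 - 0.3244i)|111⟩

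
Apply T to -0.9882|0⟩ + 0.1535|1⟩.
-0.9882|0⟩ + (0.1085 + 0.1085i)|1⟩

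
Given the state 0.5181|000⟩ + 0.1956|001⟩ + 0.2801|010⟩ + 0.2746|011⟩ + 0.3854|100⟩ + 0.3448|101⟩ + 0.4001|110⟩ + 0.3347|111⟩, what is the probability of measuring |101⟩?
0.1189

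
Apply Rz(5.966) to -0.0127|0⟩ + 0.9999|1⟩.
(0.01254 + 0.002006i)|0⟩ + (-0.9874 + 0.1579i)|1⟩

Rz(5.966) = [[e^(−iθ/2), 0], [0, e^(iθ/2)]] with e^(±iθ/2) = cos(θ/2) ± i·sin(θ/2); θ = 5.966, cos(θ/2) ≈ -0.987451, sin(θ/2) ≈ 0.157929.
With a = amp(|0⟩) = -0.0127 and b = amp(|1⟩) = 0.9999:
new amp(|0⟩) = (-0.987451 - 0.157929i)·a = (0.01254 + 0.002006i)
new amp(|1⟩) = (-0.987451 + 0.157929i)·b = (-0.9874 + 0.1579i)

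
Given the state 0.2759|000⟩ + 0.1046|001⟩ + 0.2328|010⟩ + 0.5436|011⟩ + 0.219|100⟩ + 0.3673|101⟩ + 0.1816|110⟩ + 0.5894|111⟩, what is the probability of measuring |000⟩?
0.07612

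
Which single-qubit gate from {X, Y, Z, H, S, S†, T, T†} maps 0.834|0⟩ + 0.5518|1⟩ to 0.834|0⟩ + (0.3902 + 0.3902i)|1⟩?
T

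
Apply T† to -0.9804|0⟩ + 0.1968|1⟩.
-0.9804|0⟩ + (0.1392 - 0.1392i)|1⟩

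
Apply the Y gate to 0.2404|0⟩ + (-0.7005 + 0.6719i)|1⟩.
(0.6719 + 0.7005i)|0⟩ + 0.2404i|1⟩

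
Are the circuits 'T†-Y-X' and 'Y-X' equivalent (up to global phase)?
No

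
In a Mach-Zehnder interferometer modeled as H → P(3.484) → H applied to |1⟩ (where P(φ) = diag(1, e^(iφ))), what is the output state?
(0.971 + 0.1679i)|0⟩ + (0.02903 - 0.1679i)|1⟩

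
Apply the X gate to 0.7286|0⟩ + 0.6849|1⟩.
0.6849|0⟩ + 0.7286|1⟩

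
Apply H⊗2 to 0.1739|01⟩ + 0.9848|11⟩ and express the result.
0.5794|00⟩ - 0.5794|01⟩ - 0.4055|10⟩ + 0.4055|11⟩

H⊗2 gives amp(|y⟩) = (1/2) Σ_x (−1)^(x·y) amp(|x⟩), where x·y is the number of positions in which both x and y have a 1.
|00⟩: (0.1739 + 0.9848)/2 = 0.5794
|01⟩: (-0.1739 - 0.9848)/2 = -0.5794
|10⟩: (0.1739 - 0.9848)/2 = -0.4055
|11⟩: (-0.1739 + 0.9848)/2 = 0.4055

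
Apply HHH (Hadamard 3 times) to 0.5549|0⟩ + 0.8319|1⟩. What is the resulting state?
0.9806|0⟩ - 0.1959|1⟩

H² = I, so H^3 = H: a single Hadamard. With (a, b) = (0.5549, 0.8319), H gives ((a + b)/√2, (a − b)/√2) = (0.9806, -0.1959).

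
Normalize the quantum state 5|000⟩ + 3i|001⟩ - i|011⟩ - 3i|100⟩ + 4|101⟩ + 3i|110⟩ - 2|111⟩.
0.5852|000⟩ + 0.3511i|001⟩ - 0.117i|011⟩ - 0.3511i|100⟩ + 0.4682|101⟩ + 0.3511i|110⟩ - 0.2341|111⟩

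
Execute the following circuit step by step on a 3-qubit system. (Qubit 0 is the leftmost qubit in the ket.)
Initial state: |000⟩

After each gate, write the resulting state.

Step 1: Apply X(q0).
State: |100⟩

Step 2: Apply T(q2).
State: |100⟩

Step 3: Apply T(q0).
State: (1/√2 + (1/√2)i)|100⟩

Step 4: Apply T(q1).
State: (1/√2 + (1/√2)i)|100⟩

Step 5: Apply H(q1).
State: (1/2 + (1/2)i)|100⟩ + (1/2 + (1/2)i)|110⟩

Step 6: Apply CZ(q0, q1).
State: (1/2 + (1/2)i)|100⟩ + (-1/2 - (1/2)i)|110⟩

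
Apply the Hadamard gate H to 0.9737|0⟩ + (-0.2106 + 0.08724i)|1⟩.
(0.5396 + 0.06169i)|0⟩ + (0.8374 - 0.06169i)|1⟩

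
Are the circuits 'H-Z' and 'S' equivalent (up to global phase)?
No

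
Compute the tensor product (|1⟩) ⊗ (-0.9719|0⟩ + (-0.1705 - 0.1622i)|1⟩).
-0.9719|10⟩ + (-0.1705 - 0.1622i)|11⟩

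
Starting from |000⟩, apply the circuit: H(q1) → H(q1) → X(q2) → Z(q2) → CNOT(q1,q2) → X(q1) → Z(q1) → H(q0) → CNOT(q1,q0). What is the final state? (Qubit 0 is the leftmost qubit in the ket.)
1/√2|011⟩ + 1/√2|111⟩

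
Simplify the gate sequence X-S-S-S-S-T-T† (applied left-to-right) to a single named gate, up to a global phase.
X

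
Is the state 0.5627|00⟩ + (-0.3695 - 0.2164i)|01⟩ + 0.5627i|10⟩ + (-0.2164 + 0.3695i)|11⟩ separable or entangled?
Entangled

Writing the state as a|00⟩ + b|01⟩ + c|10⟩ + d|11⟩, it is a product state iff ad − bc = 0.
Here (a, b, c, d) = (0.5627, (-0.3695 - 0.2164i), 0.5627i, (-0.2164 + 0.3695i)): ad − bc = (0.5627)(-0.2164 + 0.3695i) − (-0.3695 - 0.2164i)(0.5627i) = (-0.2435 + 0.4158i) ≠ 0, so the state is entangled.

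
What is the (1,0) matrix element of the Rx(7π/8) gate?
-0.9808i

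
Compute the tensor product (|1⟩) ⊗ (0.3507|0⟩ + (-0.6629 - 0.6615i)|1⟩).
0.3507|10⟩ + (-0.6629 - 0.6615i)|11⟩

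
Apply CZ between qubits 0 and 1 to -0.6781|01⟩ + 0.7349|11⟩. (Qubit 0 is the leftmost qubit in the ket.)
-0.6781|01⟩ - 0.7349|11⟩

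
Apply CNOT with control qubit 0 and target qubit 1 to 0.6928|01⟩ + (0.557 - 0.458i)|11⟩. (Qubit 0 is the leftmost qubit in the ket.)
0.6928|01⟩ + (0.557 - 0.458i)|10⟩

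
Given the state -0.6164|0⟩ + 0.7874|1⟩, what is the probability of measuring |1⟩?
0.62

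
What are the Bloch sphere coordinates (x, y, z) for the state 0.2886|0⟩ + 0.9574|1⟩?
(0.5526, 0, -0.8333)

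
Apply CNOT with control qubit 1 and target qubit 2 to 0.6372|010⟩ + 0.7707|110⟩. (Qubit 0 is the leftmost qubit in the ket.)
0.6372|011⟩ + 0.7707|111⟩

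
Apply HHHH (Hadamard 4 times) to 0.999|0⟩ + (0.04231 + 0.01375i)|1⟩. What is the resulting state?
0.999|0⟩ + (0.04231 + 0.01375i)|1⟩

H² = I, so an even number of Hadamards cancels: H^4 = I and the state is unchanged.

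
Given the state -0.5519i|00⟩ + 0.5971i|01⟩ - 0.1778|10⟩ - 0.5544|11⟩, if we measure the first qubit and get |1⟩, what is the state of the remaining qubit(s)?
-0.3054|0⟩ - 0.9522|1⟩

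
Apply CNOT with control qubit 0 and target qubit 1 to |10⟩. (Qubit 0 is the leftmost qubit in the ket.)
|11⟩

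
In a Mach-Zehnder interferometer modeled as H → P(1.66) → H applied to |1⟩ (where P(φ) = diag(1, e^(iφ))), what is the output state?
(0.5445 - 0.498i)|0⟩ + (0.4555 + 0.498i)|1⟩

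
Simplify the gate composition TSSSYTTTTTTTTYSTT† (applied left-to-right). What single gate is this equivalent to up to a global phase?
T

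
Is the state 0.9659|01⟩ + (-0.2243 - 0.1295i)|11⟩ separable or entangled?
Separable

Writing the state as a|00⟩ + b|01⟩ + c|10⟩ + d|11⟩, it is a product state iff ad − bc = 0.
Here (a, b, c, d) = (0, 0.9659, 0, (-0.2243 - 0.1295i)): ad − bc = (0)(-0.2243 - 0.1295i) − (0.9659)(0) = 0, so the state is separable.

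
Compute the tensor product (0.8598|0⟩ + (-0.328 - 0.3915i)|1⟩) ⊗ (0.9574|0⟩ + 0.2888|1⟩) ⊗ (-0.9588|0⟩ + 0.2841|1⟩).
-0.7893|000⟩ + 0.2339|001⟩ - 0.2381|010⟩ + 0.07054|011⟩ + (0.3011 + 0.3594i)|100⟩ + (-0.08922 - 0.1065i)|101⟩ + (0.09082 + 0.1084i)|110⟩ + (-0.02691 - 0.03212i)|111⟩

amp(|b₁b₂…⟩) = product of the factor amplitudes for bits b₁, b₂, …; only kets whose every factor amplitude is nonzero survive.
|000⟩: (0.8598)(0.9574)(-0.9588) = -0.7893
|001⟩: (0.8598)(0.9574)(0.2841) = 0.2339
|010⟩: (0.8598)(0.2888)(-0.9588) = -0.2381
|011⟩: (0.8598)(0.2888)(0.2841) = 0.07054
|100⟩: (-0.328 - 0.3915i)(0.9574)(-0.9588) = (0.3011 + 0.3594i)
|101⟩: (-0.328 - 0.3915i)(0.9574)(0.2841) = (-0.08922 - 0.1065i)
|110⟩: (-0.328 - 0.3915i)(0.2888)(-0.9588) = (0.09082 + 0.1084i)
|111⟩: (-0.328 - 0.3915i)(0.2888)(0.2841) = (-0.02691 - 0.03212i)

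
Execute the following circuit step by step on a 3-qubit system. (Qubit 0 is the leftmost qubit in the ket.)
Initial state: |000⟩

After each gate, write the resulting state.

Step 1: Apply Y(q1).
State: i|010⟩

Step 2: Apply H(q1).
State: (1/√2)i|000⟩ - (1/√2)i|010⟩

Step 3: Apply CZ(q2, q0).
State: (1/√2)i|000⟩ - (1/√2)i|010⟩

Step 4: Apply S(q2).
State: (1/√2)i|000⟩ - (1/√2)i|010⟩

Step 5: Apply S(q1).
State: (1/√2)i|000⟩ + 1/√2|010⟩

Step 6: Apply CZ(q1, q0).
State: (1/√2)i|000⟩ + 1/√2|010⟩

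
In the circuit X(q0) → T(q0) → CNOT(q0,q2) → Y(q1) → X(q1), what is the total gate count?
5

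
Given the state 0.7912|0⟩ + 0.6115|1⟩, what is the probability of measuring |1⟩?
0.3739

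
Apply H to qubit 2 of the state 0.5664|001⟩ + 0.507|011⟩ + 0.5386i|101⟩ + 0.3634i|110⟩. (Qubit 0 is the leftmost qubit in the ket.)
0.4005|000⟩ - 0.4005|001⟩ + 0.3585|010⟩ - 0.3585|011⟩ + 0.3808i|100⟩ - 0.3808i|101⟩ + 0.257i|110⟩ + 0.257i|111⟩

H on qubit 2 mixes each pair of kets that differ only in qubit 2: amplitudes (a, b) of (|…0…⟩, |…1…⟩) become ((a + b)/√2, (a − b)/√2). Kets absent from the input have amplitude 0.
(|000⟩, |001⟩): (a, b) = (0, 0.5664) → (0.4005, -0.4005)
(|010⟩, |011⟩): (a, b) = (0, 0.507) → (0.3585, -0.3585)
(|100⟩, |101⟩): (a, b) = (0, 0.5386i) → (0.3808i, -0.3808i)
(|110⟩, |111⟩): (a, b) = (0.3634i, 0) → (0.257i, 0.257i)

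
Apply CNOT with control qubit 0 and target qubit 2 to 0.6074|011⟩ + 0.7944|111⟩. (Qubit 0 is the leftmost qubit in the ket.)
0.6074|011⟩ + 0.7944|110⟩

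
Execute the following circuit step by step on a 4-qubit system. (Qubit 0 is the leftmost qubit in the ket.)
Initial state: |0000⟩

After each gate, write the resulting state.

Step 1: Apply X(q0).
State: |1000⟩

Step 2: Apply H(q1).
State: 1/√2|1000⟩ + 1/√2|1100⟩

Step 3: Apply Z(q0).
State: -1/√2|1000⟩ - 1/√2|1100⟩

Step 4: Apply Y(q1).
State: (1/√2)i|1000⟩ - (1/√2)i|1100⟩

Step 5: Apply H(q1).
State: i|1100⟩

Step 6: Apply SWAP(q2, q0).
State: i|0110⟩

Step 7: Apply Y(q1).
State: |0010⟩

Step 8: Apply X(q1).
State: |0110⟩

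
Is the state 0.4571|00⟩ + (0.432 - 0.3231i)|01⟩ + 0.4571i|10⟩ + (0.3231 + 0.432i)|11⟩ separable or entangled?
Separable

Writing the state as a|00⟩ + b|01⟩ + c|10⟩ + d|11⟩, it is a product state iff ad − bc = 0.
Here (a, b, c, d) = (0.4571, (0.432 - 0.3231i), 0.4571i, (0.3231 + 0.432i)): ad − bc = (0.4571)(0.3231 + 0.432i) − (0.432 - 0.3231i)(0.4571i) = 0, so the state is separable.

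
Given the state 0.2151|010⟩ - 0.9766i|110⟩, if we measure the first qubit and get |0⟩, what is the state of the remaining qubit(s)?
|10⟩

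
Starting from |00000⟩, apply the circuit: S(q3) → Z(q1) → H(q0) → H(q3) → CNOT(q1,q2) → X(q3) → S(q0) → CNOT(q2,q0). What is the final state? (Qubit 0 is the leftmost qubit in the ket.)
1/2|00000⟩ + 1/2|00010⟩ + (1/2)i|10000⟩ + (1/2)i|10010⟩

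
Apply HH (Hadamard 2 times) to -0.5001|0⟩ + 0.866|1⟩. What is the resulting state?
-0.5001|0⟩ + 0.866|1⟩

H² = I, so an even number of Hadamards cancels: H^2 = I and the state is unchanged.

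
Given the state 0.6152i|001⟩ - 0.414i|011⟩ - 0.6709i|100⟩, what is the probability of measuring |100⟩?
0.4501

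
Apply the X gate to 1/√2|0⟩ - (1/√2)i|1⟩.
-(1/√2)i|0⟩ + 1/√2|1⟩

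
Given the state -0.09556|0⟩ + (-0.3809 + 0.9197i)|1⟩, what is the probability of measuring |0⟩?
0.009132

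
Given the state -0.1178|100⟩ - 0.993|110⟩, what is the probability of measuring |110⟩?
0.986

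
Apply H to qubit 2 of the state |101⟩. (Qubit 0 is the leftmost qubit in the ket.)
1/√2|100⟩ - 1/√2|101⟩

H on qubit 2 mixes each pair of kets that differ only in qubit 2: amplitudes (a, b) of (|…0…⟩, |…1…⟩) become ((a + b)/√2, (a − b)/√2). Kets absent from the input have amplitude 0.
(|100⟩, |101⟩): (a, b) = (0, 1) → (1/√2, -1/√2)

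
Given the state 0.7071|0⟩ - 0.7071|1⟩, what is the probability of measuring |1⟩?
0.5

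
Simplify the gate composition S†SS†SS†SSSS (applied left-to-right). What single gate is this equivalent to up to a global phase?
S†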